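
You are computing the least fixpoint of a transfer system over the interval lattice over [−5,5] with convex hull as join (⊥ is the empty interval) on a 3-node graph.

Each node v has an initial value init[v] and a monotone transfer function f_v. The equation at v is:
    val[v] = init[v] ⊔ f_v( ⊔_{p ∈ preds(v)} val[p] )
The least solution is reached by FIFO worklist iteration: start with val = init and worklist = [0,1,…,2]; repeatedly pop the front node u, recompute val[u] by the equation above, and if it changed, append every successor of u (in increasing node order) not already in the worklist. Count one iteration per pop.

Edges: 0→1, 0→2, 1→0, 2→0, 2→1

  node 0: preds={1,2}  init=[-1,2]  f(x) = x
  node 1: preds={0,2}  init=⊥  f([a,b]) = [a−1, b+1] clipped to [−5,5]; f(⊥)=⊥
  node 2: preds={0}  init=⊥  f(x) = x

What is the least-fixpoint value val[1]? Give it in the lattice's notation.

Worklist (17 pops):
  #1 pop 0: in=⊥ → [-1,2] (no change)
  #2 pop 1: in=[-1,2] → [-2,3] (was ⊥); enqueue [0]
  #3 pop 2: in=[-1,2] → [-1,2] (was ⊥); enqueue [1]
  #4 pop 0: in=[-2,3] → [-2,3] (was [-1,2]); enqueue [2]
  #5 pop 1: in=[-2,3] → [-3,4] (was [-2,3]); enqueue [0]
  #6 pop 2: in=[-2,3] → [-2,3] (was [-1,2]); enqueue [1]
  #7 pop 0: in=[-3,4] → [-3,4] (was [-2,3]); enqueue [2]
  #8 pop 1: in=[-3,4] → [-4,5] (was [-3,4]); enqueue [0]
  #9 pop 2: in=[-3,4] → [-3,4] (was [-2,3]); enqueue [1]
  #10 pop 0: in=[-4,5] → [-4,5] (was [-3,4]); enqueue [2]
  #11 pop 1: in=[-4,5] → [-5,5] (was [-4,5]); enqueue [0]
  #12 pop 2: in=[-4,5] → [-4,5] (was [-3,4]); enqueue [1]
  #13 pop 0: in=[-5,5] → [-5,5] (was [-4,5]); enqueue [2]
  #14 pop 1: in=[-5,5] → [-5,5] (no change)
  #15 pop 2: in=[-5,5] → [-5,5] (was [-4,5]); enqueue [0,1]
  #16 pop 0: in=[-5,5] → [-5,5] (no change)
  #17 pop 1: in=[-5,5] → [-5,5] (no change)

Fixpoint:
  val[0] = [-5,5]
  val[1] = [-5,5]
  val[2] = [-5,5]

[-5,5]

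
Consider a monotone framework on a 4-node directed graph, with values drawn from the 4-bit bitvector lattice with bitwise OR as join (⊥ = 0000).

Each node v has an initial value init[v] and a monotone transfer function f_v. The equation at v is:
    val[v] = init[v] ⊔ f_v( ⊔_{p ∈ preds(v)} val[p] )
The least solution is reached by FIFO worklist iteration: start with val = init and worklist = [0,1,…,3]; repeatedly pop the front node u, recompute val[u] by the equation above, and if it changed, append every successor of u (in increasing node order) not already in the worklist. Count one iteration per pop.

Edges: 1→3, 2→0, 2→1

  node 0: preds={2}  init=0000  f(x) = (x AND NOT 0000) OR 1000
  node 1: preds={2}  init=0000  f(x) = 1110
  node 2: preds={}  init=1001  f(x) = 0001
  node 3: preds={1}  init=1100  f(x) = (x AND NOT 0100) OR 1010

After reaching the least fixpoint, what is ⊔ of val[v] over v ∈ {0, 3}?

1111

Worklist (4 pops):
  #1 pop 0: in=1001 → 1001 (was 0000); enqueue []
  #2 pop 1: in=1001 → 1110 (was 0000); enqueue []
  #3 pop 2: in=0000 → 1001 (no change)
  #4 pop 3: in=1110 → 1110 (was 1100); enqueue []

Fixpoint:
  val[0] = 1001
  val[1] = 1110
  val[2] = 1001
  val[3] = 1110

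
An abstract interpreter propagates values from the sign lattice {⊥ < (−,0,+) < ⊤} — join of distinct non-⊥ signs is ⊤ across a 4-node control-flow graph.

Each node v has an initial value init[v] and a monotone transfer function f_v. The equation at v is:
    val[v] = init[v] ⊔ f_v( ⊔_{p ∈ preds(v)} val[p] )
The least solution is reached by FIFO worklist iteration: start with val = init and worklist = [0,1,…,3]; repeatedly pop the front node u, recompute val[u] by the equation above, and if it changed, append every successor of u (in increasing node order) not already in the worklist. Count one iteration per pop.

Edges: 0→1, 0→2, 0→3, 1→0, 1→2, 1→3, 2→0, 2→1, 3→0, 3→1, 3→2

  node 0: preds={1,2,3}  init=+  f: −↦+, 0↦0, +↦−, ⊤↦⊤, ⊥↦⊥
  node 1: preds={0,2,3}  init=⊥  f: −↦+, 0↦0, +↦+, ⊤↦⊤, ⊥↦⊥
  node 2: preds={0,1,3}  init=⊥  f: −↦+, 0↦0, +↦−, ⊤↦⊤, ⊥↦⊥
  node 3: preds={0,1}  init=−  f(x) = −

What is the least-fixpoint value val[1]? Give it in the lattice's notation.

Trace (8 dequeues):
  [1] u=0 | in − | out + | ==
  [2] u=1 | in ⊤ | out ⊤ | prev ⊥ | push {0}
  [3] u=2 | in ⊤ | out ⊤ | prev ⊥ | push {1}
  [4] u=3 | in ⊤ | out − | ==
  [5] u=0 | in ⊤ | out ⊤ | prev + | push {2,3}
  [6] u=1 | in ⊤ | out ⊤ | ==
  [7] u=2 | in ⊤ | out ⊤ | ==
  [8] u=3 | in ⊤ | out − | ==

Converged values:
  [0] ⊤
  [1] ⊤
  [2] ⊤
  [3] −

⊤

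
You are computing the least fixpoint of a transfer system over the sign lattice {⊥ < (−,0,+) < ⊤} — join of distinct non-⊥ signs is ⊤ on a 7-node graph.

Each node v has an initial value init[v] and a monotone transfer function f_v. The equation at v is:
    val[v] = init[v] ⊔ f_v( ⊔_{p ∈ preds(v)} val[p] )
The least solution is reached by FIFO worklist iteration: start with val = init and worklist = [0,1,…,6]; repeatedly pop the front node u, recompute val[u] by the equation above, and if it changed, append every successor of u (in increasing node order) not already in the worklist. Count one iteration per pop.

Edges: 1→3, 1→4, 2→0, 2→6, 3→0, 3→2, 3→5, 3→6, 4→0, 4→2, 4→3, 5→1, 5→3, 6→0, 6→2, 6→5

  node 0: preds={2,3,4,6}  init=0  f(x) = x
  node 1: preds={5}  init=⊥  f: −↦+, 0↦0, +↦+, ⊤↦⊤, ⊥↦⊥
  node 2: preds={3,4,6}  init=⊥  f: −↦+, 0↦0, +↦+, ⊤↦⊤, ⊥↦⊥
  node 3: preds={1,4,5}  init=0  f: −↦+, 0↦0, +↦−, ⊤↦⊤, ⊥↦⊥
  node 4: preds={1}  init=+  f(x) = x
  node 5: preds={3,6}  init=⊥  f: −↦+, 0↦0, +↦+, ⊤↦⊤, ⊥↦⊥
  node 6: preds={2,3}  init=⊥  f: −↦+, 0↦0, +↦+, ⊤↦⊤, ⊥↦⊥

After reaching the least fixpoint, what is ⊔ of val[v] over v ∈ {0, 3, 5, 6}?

⊤

Iteration log — 16 steps:
  step 1. node 0  ⊔preds=⊤  new=⊤  old=0  +wl: 
  step 2. node 1  ⊔preds=⊥  new=⊥  stable
  step 3. node 2  ⊔preds=⊤  new=⊤  old=⊥  +wl: 0
  step 4. node 3  ⊔preds=+  new=⊤  old=0  +wl: 2
  step 5. node 4  ⊔preds=⊥  new=+  stable
  step 6. node 5  ⊔preds=⊤  new=⊤  old=⊥  +wl: 1,3
  step 7. node 6  ⊔preds=⊤  new=⊤  old=⊥  +wl: 5
  step 8. node 0  ⊔preds=⊤  new=⊤  stable
  step 9. node 2  ⊔preds=⊤  new=⊤  stable
  step 10. node 1  ⊔preds=⊤  new=⊤  old=⊥  +wl: 4
  step 11. node 3  ⊔preds=⊤  new=⊤  stable
  step 12. node 5  ⊔preds=⊤  new=⊤  stable
  step 13. node 4  ⊔preds=⊤  new=⊤  old=+  +wl: 0,2,3
  step 14. node 0  ⊔preds=⊤  new=⊤  stable
  step 15. node 2  ⊔preds=⊤  new=⊤  stable
  step 16. node 3  ⊔preds=⊤  new=⊤  stable

Least fixpoint reached:
  node 0: ⊤
  node 1: ⊤
  node 2: ⊤
  node 3: ⊤
  node 4: ⊤
  node 5: ⊤
  node 6: ⊤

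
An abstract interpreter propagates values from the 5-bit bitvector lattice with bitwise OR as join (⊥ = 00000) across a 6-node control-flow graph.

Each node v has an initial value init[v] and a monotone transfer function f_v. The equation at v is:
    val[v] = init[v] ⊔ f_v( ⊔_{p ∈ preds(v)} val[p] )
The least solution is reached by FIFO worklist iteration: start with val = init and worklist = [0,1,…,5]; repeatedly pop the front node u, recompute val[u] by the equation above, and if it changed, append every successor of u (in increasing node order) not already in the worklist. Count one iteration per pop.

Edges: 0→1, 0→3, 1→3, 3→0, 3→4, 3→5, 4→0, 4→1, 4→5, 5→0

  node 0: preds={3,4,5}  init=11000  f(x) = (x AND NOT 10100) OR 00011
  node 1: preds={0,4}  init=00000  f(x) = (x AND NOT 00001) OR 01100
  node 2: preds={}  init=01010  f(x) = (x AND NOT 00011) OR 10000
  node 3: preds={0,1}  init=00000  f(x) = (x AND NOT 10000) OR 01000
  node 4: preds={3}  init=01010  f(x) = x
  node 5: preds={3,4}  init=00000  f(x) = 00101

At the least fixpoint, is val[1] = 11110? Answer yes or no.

yes

Iteration log — 8 steps:
  step 1. node 0  ⊔preds=01010  new=11011  old=11000  +wl: 
  step 2. node 1  ⊔preds=11011  new=11110  old=00000  +wl: 
  step 3. node 2  ⊔preds=00000  new=11010  old=01010  +wl: 
  step 4. node 3  ⊔preds=11111  new=01111  old=00000  +wl: 0
  step 5. node 4  ⊔preds=01111  new=01111  old=01010  +wl: 1
  step 6. node 5  ⊔preds=01111  new=00101  old=00000  +wl: 
  step 7. node 0  ⊔preds=01111  new=11011  stable
  step 8. node 1  ⊔preds=11111  new=11110  stable

Least fixpoint reached:
  node 0: 11011
  node 1: 11110
  node 2: 11010
  node 3: 01111
  node 4: 01111
  node 5: 00101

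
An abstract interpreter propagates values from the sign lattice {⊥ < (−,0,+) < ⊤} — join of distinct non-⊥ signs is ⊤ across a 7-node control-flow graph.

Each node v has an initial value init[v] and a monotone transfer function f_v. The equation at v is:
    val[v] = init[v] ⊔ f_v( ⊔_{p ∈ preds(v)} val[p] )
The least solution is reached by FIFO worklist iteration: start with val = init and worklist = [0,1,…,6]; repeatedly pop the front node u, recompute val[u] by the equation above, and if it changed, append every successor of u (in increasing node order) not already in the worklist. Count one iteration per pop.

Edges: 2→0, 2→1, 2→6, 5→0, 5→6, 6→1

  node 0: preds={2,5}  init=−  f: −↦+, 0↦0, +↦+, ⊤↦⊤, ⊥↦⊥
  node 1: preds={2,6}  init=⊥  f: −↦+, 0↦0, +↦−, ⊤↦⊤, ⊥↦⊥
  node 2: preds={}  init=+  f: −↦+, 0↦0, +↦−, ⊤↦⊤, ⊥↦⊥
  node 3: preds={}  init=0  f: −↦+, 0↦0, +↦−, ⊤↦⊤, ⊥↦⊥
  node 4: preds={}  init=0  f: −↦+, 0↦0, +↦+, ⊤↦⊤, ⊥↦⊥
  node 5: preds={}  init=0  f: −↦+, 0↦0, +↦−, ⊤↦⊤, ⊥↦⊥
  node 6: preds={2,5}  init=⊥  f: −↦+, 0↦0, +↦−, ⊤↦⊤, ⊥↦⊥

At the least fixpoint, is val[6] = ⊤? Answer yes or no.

Iteration log — 8 steps:
  step 1. node 0  ⊔preds=⊤  new=⊤  old=−  +wl: 
  step 2. node 1  ⊔preds=+  new=−  old=⊥  +wl: 
  step 3. node 2  ⊔preds=⊥  new=+  stable
  step 4. node 3  ⊔preds=⊥  new=0  stable
  step 5. node 4  ⊔preds=⊥  new=0  stable
  step 6. node 5  ⊔preds=⊥  new=0  stable
  step 7. node 6  ⊔preds=⊤  new=⊤  old=⊥  +wl: 1
  step 8. node 1  ⊔preds=⊤  new=⊤  old=−  +wl: 

Least fixpoint reached:
  node 0: ⊤
  node 1: ⊤
  node 2: +
  node 3: 0
  node 4: 0
  node 5: 0
  node 6: ⊤

yes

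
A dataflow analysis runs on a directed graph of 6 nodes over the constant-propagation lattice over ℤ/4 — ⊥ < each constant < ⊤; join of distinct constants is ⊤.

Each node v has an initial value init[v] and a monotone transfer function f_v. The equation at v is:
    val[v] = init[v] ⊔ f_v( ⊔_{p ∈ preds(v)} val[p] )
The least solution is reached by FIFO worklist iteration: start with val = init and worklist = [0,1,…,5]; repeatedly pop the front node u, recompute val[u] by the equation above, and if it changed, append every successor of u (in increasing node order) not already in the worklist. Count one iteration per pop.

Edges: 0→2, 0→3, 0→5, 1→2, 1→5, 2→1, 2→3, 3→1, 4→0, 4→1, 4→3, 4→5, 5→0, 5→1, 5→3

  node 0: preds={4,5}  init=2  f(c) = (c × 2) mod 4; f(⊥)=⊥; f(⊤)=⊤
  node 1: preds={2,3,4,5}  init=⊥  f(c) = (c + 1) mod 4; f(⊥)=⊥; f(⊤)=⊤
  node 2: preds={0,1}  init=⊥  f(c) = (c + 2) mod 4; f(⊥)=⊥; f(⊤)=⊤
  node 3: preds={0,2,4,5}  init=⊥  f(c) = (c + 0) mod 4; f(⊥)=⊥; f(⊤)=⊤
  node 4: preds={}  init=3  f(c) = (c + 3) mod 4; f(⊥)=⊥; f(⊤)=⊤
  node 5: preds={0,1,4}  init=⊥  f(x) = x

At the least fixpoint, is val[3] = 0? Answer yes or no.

no

Trace (11 dequeues):
  [1] u=0 | in 3 | out 2 | ==
  [2] u=1 | in 3 | out 0 | prev ⊥ | push {}
  [3] u=2 | in ⊤ | out ⊤ | prev ⊥ | push {1}
  [4] u=3 | in ⊤ | out ⊤ | prev ⊥ | push {}
  [5] u=4 | in ⊥ | out 3 | ==
  [6] u=5 | in ⊤ | out ⊤ | prev ⊥ | push {0,3}
  [7] u=1 | in ⊤ | out ⊤ | prev 0 | push {2,5}
  [8] u=0 | in ⊤ | out ⊤ | prev 2 | push {}
  [9] u=3 | in ⊤ | out ⊤ | ==
  [10] u=2 | in ⊤ | out ⊤ | ==
  [11] u=5 | in ⊤ | out ⊤ | ==

Converged values:
  [0] ⊤
  [1] ⊤
  [2] ⊤
  [3] ⊤
  [4] 3
  [5] ⊤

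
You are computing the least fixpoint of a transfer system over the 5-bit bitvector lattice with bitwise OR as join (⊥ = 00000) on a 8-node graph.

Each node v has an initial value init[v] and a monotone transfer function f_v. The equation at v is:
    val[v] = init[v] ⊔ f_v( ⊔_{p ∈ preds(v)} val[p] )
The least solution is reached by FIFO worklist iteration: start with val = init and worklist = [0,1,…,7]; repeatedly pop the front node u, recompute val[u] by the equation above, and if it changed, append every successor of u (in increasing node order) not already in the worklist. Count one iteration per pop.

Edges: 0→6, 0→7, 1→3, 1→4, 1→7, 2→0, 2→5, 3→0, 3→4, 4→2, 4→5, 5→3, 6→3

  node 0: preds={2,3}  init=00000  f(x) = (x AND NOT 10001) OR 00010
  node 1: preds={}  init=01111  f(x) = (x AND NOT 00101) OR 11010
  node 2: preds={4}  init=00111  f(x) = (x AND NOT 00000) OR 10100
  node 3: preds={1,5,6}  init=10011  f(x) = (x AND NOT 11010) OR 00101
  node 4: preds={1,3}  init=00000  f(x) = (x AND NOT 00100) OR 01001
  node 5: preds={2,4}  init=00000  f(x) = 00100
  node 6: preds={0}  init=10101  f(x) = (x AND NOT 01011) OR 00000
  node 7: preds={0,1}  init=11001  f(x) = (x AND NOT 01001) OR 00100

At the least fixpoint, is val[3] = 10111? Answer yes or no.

yes

Trace (15 dequeues):
  [1] u=0 | in 10111 | out 00110 | prev 00000 | push {}
  [2] u=1 | in 00000 | out 11111 | prev 01111 | push {}
  [3] u=2 | in 00000 | out 10111 | prev 00111 | push {0}
  [4] u=3 | in 11111 | out 10111 | prev 10011 | push {}
  [5] u=4 | in 11111 | out 11011 | prev 00000 | push {2}
  [6] u=5 | in 11111 | out 00100 | prev 00000 | push {3}
  [7] u=6 | in 00110 | out 10101 | ==
  [8] u=7 | in 11111 | out 11111 | prev 11001 | push {}
  [9] u=0 | in 10111 | out 00110 | ==
  [10] u=2 | in 11011 | out 11111 | prev 10111 | push {0,5}
  [11] u=3 | in 11111 | out 10111 | ==
  [12] u=0 | in 11111 | out 01110 | prev 00110 | push {6,7}
  [13] u=5 | in 11111 | out 00100 | ==
  [14] u=6 | in 01110 | out 10101 | ==
  [15] u=7 | in 11111 | out 11111 | ==

Converged values:
  [0] 01110
  [1] 11111
  [2] 11111
  [3] 10111
  [4] 11011
  [5] 00100
  [6] 10101
  [7] 11111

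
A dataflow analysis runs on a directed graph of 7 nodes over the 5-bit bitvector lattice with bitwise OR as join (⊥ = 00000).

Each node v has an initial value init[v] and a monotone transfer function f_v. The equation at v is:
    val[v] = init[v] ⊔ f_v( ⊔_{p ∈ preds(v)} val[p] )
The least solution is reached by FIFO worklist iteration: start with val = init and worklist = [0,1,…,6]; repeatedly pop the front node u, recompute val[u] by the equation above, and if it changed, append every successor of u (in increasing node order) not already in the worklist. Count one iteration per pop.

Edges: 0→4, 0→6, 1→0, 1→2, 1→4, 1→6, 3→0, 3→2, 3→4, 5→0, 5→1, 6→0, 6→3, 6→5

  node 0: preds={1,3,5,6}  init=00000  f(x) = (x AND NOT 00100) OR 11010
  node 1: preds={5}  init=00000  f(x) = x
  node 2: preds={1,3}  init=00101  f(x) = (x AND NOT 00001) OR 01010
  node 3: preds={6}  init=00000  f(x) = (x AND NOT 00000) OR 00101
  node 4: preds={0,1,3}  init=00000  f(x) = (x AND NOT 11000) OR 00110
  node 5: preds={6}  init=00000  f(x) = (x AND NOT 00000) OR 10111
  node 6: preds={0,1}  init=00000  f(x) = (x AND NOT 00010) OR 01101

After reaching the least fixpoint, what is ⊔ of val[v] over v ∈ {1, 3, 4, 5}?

11111

Trace (21 dequeues):
  [1] u=0 | in 00000 | out 11010 | prev 00000 | push {}
  [2] u=1 | in 00000 | out 00000 | ==
  [3] u=2 | in 00000 | out 01111 | prev 00101 | push {}
  [4] u=3 | in 00000 | out 00101 | prev 00000 | push {0,2}
  [5] u=4 | in 11111 | out 00111 | prev 00000 | push {}
  [6] u=5 | in 00000 | out 10111 | prev 00000 | push {1}
  [7] u=6 | in 11010 | out 11101 | prev 00000 | push {3,5}
  [8] u=0 | in 11111 | out 11011 | prev 11010 | push {4,6}
  [9] u=2 | in 00101 | out 01111 | ==
  [10] u=1 | in 10111 | out 10111 | prev 00000 | push {0,2}
  [11] u=3 | in 11101 | out 11101 | prev 00101 | push {}
  [12] u=5 | in 11101 | out 11111 | prev 10111 | push {1}
  [13] u=4 | in 11111 | out 00111 | ==
  [14] u=6 | in 11111 | out 11101 | ==
  [15] u=0 | in 11111 | out 11011 | ==
  [16] u=2 | in 11111 | out 11111 | prev 01111 | push {}
  [17] u=1 | in 11111 | out 11111 | prev 10111 | push {0,2,4,6}
  [18] u=0 | in 11111 | out 11011 | ==
  [19] u=2 | in 11111 | out 11111 | ==
  [20] u=4 | in 11111 | out 00111 | ==
  [21] u=6 | in 11111 | out 11101 | ==

Converged values:
  [0] 11011
  [1] 11111
  [2] 11111
  [3] 11101
  [4] 00111
  [5] 11111
  [6] 11101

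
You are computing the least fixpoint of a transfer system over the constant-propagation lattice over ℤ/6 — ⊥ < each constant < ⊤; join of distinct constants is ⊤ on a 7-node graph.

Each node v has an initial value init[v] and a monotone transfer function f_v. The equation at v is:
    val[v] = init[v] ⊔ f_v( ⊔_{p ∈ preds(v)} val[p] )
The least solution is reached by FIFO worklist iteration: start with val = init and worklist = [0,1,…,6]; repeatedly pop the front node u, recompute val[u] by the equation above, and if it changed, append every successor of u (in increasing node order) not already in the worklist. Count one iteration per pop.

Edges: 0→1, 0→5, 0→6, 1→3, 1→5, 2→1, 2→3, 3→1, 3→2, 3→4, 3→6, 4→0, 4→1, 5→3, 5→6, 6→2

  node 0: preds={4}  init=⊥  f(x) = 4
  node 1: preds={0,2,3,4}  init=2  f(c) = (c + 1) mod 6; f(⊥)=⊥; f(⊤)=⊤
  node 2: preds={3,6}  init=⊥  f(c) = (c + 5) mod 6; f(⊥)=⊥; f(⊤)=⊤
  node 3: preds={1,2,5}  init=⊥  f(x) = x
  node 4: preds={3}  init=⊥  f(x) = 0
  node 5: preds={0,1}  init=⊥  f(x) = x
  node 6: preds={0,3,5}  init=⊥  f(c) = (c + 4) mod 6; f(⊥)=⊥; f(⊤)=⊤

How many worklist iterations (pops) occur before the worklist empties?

12

Iteration log — 12 steps:
  step 1. node 0  ⊔preds=⊥  new=4  old=⊥  +wl: 
  step 2. node 1  ⊔preds=4  new=⊤  old=2  +wl: 
  step 3. node 2  ⊔preds=⊥  new=⊥  stable
  step 4. node 3  ⊔preds=⊤  new=⊤  old=⊥  +wl: 1,2
  step 5. node 4  ⊔preds=⊤  new=0  old=⊥  +wl: 0
  step 6. node 5  ⊔preds=⊤  new=⊤  old=⊥  +wl: 3
  step 7. node 6  ⊔preds=⊤  new=⊤  old=⊥  +wl: 
  step 8. node 1  ⊔preds=⊤  new=⊤  stable
  step 9. node 2  ⊔preds=⊤  new=⊤  old=⊥  +wl: 1
  step 10. node 0  ⊔preds=0  new=4  stable
  step 11. node 3  ⊔preds=⊤  new=⊤  stable
  step 12. node 1  ⊔preds=⊤  new=⊤  stable

Least fixpoint reached:
  node 0: 4
  node 1: ⊤
  node 2: ⊤
  node 3: ⊤
  node 4: 0
  node 5: ⊤
  node 6: ⊤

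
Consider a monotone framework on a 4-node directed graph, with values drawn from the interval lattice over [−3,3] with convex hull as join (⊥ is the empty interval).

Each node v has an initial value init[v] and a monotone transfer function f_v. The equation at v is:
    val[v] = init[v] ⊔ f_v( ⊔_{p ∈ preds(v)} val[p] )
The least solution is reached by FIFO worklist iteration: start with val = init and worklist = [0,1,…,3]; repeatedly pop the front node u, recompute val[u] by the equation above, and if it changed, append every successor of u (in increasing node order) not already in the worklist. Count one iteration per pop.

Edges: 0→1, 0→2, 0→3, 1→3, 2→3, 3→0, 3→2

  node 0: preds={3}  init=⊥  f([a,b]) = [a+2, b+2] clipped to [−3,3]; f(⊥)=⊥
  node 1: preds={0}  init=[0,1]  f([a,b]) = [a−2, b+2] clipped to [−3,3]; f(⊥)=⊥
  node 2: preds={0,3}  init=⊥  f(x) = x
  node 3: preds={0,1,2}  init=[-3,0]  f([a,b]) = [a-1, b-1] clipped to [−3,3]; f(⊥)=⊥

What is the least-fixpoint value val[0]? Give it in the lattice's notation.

Trace (8 dequeues):
  [1] u=0 | in [-3,0] | out [-1,2] | prev ⊥ | push {}
  [2] u=1 | in [-1,2] | out [-3,3] | prev [0,1] | push {}
  [3] u=2 | in [-3,2] | out [-3,2] | prev ⊥ | push {}
  [4] u=3 | in [-3,3] | out [-3,2] | prev [-3,0] | push {0,2}
  [5] u=0 | in [-3,2] | out [-1,3] | prev [-1,2] | push {1,3}
  [6] u=2 | in [-3,3] | out [-3,3] | prev [-3,2] | push {}
  [7] u=1 | in [-1,3] | out [-3,3] | ==
  [8] u=3 | in [-3,3] | out [-3,2] | ==

Converged values:
  [0] [-1,3]
  [1] [-3,3]
  [2] [-3,3]
  [3] [-3,2]

[-1,3]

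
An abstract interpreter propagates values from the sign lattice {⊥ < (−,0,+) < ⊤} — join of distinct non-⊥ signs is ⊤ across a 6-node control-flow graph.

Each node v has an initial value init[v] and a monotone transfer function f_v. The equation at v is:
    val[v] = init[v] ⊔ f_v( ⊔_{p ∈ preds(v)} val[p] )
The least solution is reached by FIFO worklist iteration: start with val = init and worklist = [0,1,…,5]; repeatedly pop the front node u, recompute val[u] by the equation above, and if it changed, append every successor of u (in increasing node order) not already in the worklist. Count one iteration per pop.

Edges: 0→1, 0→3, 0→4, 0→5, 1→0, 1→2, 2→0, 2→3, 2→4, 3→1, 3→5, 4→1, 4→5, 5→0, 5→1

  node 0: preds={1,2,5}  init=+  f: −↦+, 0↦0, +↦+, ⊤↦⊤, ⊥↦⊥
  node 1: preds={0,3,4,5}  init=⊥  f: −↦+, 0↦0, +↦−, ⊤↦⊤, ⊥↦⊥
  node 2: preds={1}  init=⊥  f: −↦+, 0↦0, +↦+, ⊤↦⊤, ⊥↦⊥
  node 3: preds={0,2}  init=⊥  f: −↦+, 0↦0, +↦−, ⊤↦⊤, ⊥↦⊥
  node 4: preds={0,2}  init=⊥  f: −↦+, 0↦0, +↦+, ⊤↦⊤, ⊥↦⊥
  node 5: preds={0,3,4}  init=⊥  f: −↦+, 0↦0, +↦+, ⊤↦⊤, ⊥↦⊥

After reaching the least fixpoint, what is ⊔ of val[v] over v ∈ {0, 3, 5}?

Trace (17 dequeues):
  [1] u=0 | in ⊥ | out + | ==
  [2] u=1 | in + | out − | prev ⊥ | push {0}
  [3] u=2 | in − | out + | prev ⊥ | push {}
  [4] u=3 | in + | out − | prev ⊥ | push {1}
  [5] u=4 | in + | out + | prev ⊥ | push {}
  [6] u=5 | in ⊤ | out ⊤ | prev ⊥ | push {}
  [7] u=0 | in ⊤ | out ⊤ | prev + | push {3,4,5}
  [8] u=1 | in ⊤ | out ⊤ | prev − | push {0,2}
  [9] u=3 | in ⊤ | out ⊤ | prev − | push {1}
  [10] u=4 | in ⊤ | out ⊤ | prev + | push {}
  [11] u=5 | in ⊤ | out ⊤ | ==
  [12] u=0 | in ⊤ | out ⊤ | ==
  [13] u=2 | in ⊤ | out ⊤ | prev + | push {0,3,4}
  [14] u=1 | in ⊤ | out ⊤ | ==
  [15] u=0 | in ⊤ | out ⊤ | ==
  [16] u=3 | in ⊤ | out ⊤ | ==
  [17] u=4 | in ⊤ | out ⊤ | ==

Converged values:
  [0] ⊤
  [1] ⊤
  [2] ⊤
  [3] ⊤
  [4] ⊤
  [5] ⊤

⊤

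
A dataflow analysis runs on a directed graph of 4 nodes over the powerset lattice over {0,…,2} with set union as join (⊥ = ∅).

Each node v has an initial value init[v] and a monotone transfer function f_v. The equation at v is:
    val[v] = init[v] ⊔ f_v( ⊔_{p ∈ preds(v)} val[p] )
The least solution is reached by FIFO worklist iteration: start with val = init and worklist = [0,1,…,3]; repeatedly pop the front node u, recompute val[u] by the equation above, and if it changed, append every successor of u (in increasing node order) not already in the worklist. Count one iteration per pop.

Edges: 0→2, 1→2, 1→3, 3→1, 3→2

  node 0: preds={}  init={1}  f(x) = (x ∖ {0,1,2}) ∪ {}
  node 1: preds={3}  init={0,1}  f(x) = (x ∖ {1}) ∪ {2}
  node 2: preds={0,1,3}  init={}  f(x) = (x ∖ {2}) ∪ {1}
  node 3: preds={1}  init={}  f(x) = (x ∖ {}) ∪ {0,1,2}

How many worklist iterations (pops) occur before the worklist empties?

6

Worklist (6 pops):
  #1 pop 0: in={} → {1} (no change)
  #2 pop 1: in={} → {0,1,2} (was {0,1}); enqueue []
  #3 pop 2: in={0,1,2} → {0,1} (was {}); enqueue []
  #4 pop 3: in={0,1,2} → {0,1,2} (was {}); enqueue [1,2]
  #5 pop 1: in={0,1,2} → {0,1,2} (no change)
  #6 pop 2: in={0,1,2} → {0,1} (no change)

Fixpoint:
  val[0] = {1}
  val[1] = {0,1,2}
  val[2] = {0,1}
  val[3] = {0,1,2}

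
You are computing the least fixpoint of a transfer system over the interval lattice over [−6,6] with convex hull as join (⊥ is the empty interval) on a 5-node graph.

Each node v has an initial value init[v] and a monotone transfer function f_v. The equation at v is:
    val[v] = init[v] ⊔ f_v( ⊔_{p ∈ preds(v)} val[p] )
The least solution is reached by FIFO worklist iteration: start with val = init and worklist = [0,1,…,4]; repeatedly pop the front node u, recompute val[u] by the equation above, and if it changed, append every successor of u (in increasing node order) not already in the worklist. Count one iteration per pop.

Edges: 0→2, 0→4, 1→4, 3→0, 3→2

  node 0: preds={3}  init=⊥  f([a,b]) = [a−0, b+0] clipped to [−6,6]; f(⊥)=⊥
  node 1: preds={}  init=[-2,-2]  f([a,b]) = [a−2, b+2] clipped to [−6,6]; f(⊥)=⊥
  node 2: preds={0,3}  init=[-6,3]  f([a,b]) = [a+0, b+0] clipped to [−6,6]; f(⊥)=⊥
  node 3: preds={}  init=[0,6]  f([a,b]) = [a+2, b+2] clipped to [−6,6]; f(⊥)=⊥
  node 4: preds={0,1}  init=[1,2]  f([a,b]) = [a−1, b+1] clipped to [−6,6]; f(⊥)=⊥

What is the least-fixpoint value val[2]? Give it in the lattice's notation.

Trace (5 dequeues):
  [1] u=0 | in [0,6] | out [0,6] | prev ⊥ | push {}
  [2] u=1 | in ⊥ | out [-2,-2] | ==
  [3] u=2 | in [0,6] | out [-6,6] | prev [-6,3] | push {}
  [4] u=3 | in ⊥ | out [0,6] | ==
  [5] u=4 | in [-2,6] | out [-3,6] | prev [1,2] | push {}

Converged values:
  [0] [0,6]
  [1] [-2,-2]
  [2] [-6,6]
  [3] [0,6]
  [4] [-3,6]

[-6,6]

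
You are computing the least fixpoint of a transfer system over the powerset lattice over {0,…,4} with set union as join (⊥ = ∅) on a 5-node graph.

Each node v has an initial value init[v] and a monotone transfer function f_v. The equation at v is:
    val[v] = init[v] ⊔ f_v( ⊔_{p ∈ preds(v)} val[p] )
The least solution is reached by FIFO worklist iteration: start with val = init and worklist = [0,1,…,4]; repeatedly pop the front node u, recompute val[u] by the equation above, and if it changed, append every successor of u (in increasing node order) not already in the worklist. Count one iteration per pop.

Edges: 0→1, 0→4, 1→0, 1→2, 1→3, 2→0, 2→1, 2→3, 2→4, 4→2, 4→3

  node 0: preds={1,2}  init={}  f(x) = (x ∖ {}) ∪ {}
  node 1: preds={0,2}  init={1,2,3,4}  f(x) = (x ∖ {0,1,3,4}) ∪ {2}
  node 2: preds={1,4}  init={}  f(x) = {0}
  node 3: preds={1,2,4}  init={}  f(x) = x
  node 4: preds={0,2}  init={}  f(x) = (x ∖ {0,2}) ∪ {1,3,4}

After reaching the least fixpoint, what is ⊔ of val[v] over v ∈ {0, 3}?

{0,1,2,3,4}

Iteration log — 10 steps:
  step 1. node 0  ⊔preds={1,2,3,4}  new={1,2,3,4}  old={}  +wl: 
  step 2. node 1  ⊔preds={1,2,3,4}  new={1,2,3,4}  stable
  step 3. node 2  ⊔preds={1,2,3,4}  new={0}  old={}  +wl: 0,1
  step 4. node 3  ⊔preds={0,1,2,3,4}  new={0,1,2,3,4}  old={}  +wl: 
  step 5. node 4  ⊔preds={0,1,2,3,4}  new={1,3,4}  old={}  +wl: 2,3
  step 6. node 0  ⊔preds={0,1,2,3,4}  new={0,1,2,3,4}  old={1,2,3,4}  +wl: 4
  step 7. node 1  ⊔preds={0,1,2,3,4}  new={1,2,3,4}  stable
  step 8. node 2  ⊔preds={1,2,3,4}  new={0}  stable
  step 9. node 3  ⊔preds={0,1,2,3,4}  new={0,1,2,3,4}  stable
  step 10. node 4  ⊔preds={0,1,2,3,4}  new={1,3,4}  stable

Least fixpoint reached:
  node 0: {0,1,2,3,4}
  node 1: {1,2,3,4}
  node 2: {0}
  node 3: {0,1,2,3,4}
  node 4: {1,3,4}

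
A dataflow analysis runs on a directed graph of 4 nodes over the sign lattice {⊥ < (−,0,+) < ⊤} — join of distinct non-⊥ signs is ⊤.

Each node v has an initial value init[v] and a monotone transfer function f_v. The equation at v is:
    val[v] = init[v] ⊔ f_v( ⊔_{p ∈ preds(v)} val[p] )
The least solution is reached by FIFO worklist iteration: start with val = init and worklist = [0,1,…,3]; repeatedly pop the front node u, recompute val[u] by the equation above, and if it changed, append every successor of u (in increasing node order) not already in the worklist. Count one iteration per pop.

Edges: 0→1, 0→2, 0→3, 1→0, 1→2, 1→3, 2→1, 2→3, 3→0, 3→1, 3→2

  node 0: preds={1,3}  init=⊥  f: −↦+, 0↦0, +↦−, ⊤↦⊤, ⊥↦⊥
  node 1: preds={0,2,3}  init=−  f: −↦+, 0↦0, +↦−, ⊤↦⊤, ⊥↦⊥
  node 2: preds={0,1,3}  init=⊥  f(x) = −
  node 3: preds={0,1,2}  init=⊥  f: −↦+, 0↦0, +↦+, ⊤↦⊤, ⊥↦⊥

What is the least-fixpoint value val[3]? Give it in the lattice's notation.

Trace (9 dequeues):
  [1] u=0 | in − | out + | prev ⊥ | push {}
  [2] u=1 | in + | out − | ==
  [3] u=2 | in ⊤ | out − | prev ⊥ | push {1}
  [4] u=3 | in ⊤ | out ⊤ | prev ⊥ | push {0,2}
  [5] u=1 | in ⊤ | out ⊤ | prev − | push {3}
  [6] u=0 | in ⊤ | out ⊤ | prev + | push {1}
  [7] u=2 | in ⊤ | out − | ==
  [8] u=3 | in ⊤ | out ⊤ | ==
  [9] u=1 | in ⊤ | out ⊤ | ==

Converged values:
  [0] ⊤
  [1] ⊤
  [2] −
  [3] ⊤

⊤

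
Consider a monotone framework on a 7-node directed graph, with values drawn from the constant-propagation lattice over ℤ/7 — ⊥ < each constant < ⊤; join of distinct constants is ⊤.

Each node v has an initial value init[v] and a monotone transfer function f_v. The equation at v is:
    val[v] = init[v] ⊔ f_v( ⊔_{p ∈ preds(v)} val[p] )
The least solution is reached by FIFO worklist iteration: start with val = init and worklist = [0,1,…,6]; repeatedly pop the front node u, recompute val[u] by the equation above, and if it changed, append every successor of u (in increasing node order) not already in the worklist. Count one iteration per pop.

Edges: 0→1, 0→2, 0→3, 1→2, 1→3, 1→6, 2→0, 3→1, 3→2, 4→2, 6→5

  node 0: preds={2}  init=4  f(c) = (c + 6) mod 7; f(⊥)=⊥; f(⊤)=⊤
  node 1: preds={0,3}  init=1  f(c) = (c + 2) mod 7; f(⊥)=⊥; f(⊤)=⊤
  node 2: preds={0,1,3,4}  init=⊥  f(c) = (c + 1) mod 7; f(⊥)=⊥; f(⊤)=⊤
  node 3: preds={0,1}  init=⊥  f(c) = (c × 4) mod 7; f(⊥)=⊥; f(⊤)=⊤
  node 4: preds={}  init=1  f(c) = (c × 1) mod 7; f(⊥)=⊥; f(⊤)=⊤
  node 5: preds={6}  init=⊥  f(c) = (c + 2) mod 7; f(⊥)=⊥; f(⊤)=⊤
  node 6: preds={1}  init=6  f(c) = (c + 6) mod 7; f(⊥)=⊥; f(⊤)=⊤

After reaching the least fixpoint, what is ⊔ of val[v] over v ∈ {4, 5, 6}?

⊤

Trace (12 dequeues):
  [1] u=0 | in ⊥ | out 4 | ==
  [2] u=1 | in 4 | out ⊤ | prev 1 | push {}
  [3] u=2 | in ⊤ | out ⊤ | prev ⊥ | push {0}
  [4] u=3 | in ⊤ | out ⊤ | prev ⊥ | push {1,2}
  [5] u=4 | in ⊥ | out 1 | ==
  [6] u=5 | in 6 | out 1 | prev ⊥ | push {}
  [7] u=6 | in ⊤ | out ⊤ | prev 6 | push {5}
  [8] u=0 | in ⊤ | out ⊤ | prev 4 | push {3}
  [9] u=1 | in ⊤ | out ⊤ | ==
  [10] u=2 | in ⊤ | out ⊤ | ==
  [11] u=5 | in ⊤ | out ⊤ | prev 1 | push {}
  [12] u=3 | in ⊤ | out ⊤ | ==

Converged values:
  [0] ⊤
  [1] ⊤
  [2] ⊤
  [3] ⊤
  [4] 1
  [5] ⊤
  [6] ⊤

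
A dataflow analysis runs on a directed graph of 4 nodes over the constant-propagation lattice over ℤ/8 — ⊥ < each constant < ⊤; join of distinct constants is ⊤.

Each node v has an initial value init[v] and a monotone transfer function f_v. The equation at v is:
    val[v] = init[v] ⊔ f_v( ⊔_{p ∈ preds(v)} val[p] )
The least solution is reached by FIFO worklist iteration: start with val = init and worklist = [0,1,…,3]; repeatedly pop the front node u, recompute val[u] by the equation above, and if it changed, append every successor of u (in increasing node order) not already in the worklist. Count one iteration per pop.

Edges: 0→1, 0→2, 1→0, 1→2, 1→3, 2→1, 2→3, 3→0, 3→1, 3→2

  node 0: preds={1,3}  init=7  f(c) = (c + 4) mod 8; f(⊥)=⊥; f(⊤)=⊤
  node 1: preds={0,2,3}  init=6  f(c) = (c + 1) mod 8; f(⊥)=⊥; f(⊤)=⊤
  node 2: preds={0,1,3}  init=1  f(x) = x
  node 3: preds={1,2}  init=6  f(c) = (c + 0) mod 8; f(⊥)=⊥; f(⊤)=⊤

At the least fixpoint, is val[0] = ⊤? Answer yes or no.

Worklist (7 pops):
  #1 pop 0: in=6 → ⊤ (was 7); enqueue []
  #2 pop 1: in=⊤ → ⊤ (was 6); enqueue [0]
  #3 pop 2: in=⊤ → ⊤ (was 1); enqueue [1]
  #4 pop 3: in=⊤ → ⊤ (was 6); enqueue [2]
  #5 pop 0: in=⊤ → ⊤ (no change)
  #6 pop 1: in=⊤ → ⊤ (no change)
  #7 pop 2: in=⊤ → ⊤ (no change)

Fixpoint:
  val[0] = ⊤
  val[1] = ⊤
  val[2] = ⊤
  val[3] = ⊤

yes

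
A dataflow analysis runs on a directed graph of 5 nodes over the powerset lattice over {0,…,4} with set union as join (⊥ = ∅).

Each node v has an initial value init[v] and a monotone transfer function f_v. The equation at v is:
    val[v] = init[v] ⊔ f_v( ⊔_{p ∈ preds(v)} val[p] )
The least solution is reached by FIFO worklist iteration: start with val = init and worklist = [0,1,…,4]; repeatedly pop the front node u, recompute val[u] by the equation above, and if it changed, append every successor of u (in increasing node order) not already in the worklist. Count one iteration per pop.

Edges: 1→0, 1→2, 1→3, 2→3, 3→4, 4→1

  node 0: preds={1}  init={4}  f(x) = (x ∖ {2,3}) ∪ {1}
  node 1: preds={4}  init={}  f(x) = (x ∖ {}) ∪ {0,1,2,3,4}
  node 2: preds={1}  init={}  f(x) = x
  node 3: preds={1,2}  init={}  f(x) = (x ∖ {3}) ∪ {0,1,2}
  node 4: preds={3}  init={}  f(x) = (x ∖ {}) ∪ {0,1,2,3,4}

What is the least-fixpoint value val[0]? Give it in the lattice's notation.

{0,1,4}

Trace (7 dequeues):
  [1] u=0 | in {} | out {1,4} | prev {4} | push {}
  [2] u=1 | in {} | out {0,1,2,3,4} | prev {} | push {0}
  [3] u=2 | in {0,1,2,3,4} | out {0,1,2,3,4} | prev {} | push {}
  [4] u=3 | in {0,1,2,3,4} | out {0,1,2,4} | prev {} | push {}
  [5] u=4 | in {0,1,2,4} | out {0,1,2,3,4} | prev {} | push {1}
  [6] u=0 | in {0,1,2,3,4} | out {0,1,4} | prev {1,4} | push {}
  [7] u=1 | in {0,1,2,3,4} | out {0,1,2,3,4} | ==

Converged values:
  [0] {0,1,4}
  [1] {0,1,2,3,4}
  [2] {0,1,2,3,4}
  [3] {0,1,2,4}
  [4] {0,1,2,3,4}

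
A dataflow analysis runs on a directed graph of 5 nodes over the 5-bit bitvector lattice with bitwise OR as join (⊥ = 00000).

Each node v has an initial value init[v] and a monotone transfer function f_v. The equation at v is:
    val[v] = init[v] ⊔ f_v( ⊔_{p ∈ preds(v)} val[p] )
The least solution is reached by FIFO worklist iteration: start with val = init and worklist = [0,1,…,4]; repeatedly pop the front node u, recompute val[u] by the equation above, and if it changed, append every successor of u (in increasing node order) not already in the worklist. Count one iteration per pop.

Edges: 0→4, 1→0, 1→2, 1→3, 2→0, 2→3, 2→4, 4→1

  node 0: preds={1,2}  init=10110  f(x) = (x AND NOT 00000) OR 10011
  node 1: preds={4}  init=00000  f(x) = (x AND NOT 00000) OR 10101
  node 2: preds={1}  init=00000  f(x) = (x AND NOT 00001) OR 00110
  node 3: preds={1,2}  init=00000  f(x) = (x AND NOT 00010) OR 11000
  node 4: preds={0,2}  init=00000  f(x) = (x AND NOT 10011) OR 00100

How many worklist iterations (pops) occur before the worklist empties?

Iteration log — 7 steps:
  step 1. node 0  ⊔preds=00000  new=10111  old=10110  +wl: 
  step 2. node 1  ⊔preds=00000  new=10101  old=00000  +wl: 0
  step 3. node 2  ⊔preds=10101  new=10110  old=00000  +wl: 
  step 4. node 3  ⊔preds=10111  new=11101  old=00000  +wl: 
  step 5. node 4  ⊔preds=10111  new=00100  old=00000  +wl: 1
  step 6. node 0  ⊔preds=10111  new=10111  stable
  step 7. node 1  ⊔preds=00100  new=10101  stable

Least fixpoint reached:
  node 0: 10111
  node 1: 10101
  node 2: 10110
  node 3: 11101
  node 4: 00100

7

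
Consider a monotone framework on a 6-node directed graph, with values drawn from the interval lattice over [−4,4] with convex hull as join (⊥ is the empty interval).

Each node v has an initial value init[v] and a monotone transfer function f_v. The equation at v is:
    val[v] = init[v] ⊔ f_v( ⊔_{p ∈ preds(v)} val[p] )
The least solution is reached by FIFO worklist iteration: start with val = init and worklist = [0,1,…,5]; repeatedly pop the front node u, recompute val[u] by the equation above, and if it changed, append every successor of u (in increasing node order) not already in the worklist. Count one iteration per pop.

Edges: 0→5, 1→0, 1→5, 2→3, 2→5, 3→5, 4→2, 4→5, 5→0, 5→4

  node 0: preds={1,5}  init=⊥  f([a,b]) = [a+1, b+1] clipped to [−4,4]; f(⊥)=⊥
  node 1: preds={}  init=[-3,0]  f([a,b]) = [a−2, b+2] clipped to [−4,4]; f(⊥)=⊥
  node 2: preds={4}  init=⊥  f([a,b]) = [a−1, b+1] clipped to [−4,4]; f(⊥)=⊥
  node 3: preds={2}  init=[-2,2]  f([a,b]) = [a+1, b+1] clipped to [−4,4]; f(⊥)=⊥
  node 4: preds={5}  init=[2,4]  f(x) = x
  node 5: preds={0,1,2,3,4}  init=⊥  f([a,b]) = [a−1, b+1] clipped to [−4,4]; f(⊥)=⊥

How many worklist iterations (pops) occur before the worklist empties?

Trace (12 dequeues):
  [1] u=0 | in [-3,0] | out [-2,1] | prev ⊥ | push {}
  [2] u=1 | in ⊥ | out [-3,0] | ==
  [3] u=2 | in [2,4] | out [1,4] | prev ⊥ | push {}
  [4] u=3 | in [1,4] | out [-2,4] | prev [-2,2] | push {}
  [5] u=4 | in ⊥ | out [2,4] | ==
  [6] u=5 | in [-3,4] | out [-4,4] | prev ⊥ | push {0,4}
  [7] u=0 | in [-4,4] | out [-3,4] | prev [-2,1] | push {5}
  [8] u=4 | in [-4,4] | out [-4,4] | prev [2,4] | push {2}
  [9] u=5 | in [-4,4] | out [-4,4] | ==
  [10] u=2 | in [-4,4] | out [-4,4] | prev [1,4] | push {3,5}
  [11] u=3 | in [-4,4] | out [-3,4] | prev [-2,4] | push {}
  [12] u=5 | in [-4,4] | out [-4,4] | ==

Converged values:
  [0] [-3,4]
  [1] [-3,0]
  [2] [-4,4]
  [3] [-3,4]
  [4] [-4,4]
  [5] [-4,4]

12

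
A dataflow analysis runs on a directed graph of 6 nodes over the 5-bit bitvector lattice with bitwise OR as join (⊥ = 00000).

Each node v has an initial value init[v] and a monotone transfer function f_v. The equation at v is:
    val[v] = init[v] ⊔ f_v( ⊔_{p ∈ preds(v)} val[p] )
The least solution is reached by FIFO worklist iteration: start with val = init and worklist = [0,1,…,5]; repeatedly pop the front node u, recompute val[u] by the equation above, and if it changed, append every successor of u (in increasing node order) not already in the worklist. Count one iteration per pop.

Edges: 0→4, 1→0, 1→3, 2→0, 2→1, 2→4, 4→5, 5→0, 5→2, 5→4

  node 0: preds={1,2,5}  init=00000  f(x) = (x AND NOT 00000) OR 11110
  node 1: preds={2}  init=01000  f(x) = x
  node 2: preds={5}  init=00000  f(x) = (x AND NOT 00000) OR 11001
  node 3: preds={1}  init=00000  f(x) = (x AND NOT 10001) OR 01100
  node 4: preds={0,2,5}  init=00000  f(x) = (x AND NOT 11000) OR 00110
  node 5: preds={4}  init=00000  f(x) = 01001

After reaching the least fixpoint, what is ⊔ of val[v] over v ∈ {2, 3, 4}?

11111

Worklist (12 pops):
  #1 pop 0: in=01000 → 11110 (was 00000); enqueue []
  #2 pop 1: in=00000 → 01000 (no change)
  #3 pop 2: in=00000 → 11001 (was 00000); enqueue [0,1]
  #4 pop 3: in=01000 → 01100 (was 00000); enqueue []
  #5 pop 4: in=11111 → 00111 (was 00000); enqueue []
  #6 pop 5: in=00111 → 01001 (was 00000); enqueue [2,4]
  #7 pop 0: in=11001 → 11111 (was 11110); enqueue []
  #8 pop 1: in=11001 → 11001 (was 01000); enqueue [0,3]
  #9 pop 2: in=01001 → 11001 (no change)
  #10 pop 4: in=11111 → 00111 (no change)
  #11 pop 0: in=11001 → 11111 (no change)
  #12 pop 3: in=11001 → 01100 (no change)

Fixpoint:
  val[0] = 11111
  val[1] = 11001
  val[2] = 11001
  val[3] = 01100
  val[4] = 00111
  val[5] = 01001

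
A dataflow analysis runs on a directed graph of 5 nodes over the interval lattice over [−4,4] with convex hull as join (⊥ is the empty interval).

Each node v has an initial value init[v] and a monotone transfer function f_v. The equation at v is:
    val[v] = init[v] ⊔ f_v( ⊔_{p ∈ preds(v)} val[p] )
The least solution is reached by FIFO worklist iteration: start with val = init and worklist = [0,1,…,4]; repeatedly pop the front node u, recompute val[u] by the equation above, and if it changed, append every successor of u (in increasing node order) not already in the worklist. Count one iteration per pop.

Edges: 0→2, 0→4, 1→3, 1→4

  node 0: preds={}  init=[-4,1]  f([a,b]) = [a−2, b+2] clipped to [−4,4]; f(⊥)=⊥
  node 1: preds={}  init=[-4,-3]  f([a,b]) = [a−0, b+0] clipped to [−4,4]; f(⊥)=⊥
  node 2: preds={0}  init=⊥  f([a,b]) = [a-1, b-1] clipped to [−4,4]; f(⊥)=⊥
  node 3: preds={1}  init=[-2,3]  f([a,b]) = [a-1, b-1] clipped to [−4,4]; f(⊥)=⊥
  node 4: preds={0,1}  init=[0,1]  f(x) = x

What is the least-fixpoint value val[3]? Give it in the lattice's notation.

[-4,3]

Iteration log — 5 steps:
  step 1. node 0  ⊔preds=⊥  new=[-4,1]  stable
  step 2. node 1  ⊔preds=⊥  new=[-4,-3]  stable
  step 3. node 2  ⊔preds=[-4,1]  new=[-4,0]  old=⊥  +wl: 
  step 4. node 3  ⊔preds=[-4,-3]  new=[-4,3]  old=[-2,3]  +wl: 
  step 5. node 4  ⊔preds=[-4,1]  new=[-4,1]  old=[0,1]  +wl: 

Least fixpoint reached:
  node 0: [-4,1]
  node 1: [-4,-3]
  node 2: [-4,0]
  node 3: [-4,3]
  node 4: [-4,1]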